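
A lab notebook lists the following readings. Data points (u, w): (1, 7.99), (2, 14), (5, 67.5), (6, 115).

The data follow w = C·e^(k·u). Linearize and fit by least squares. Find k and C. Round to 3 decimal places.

k = 0.531, C = 4.760

Linearized form: ln w = k·u + ln C. From the 4 transformed points,
Σu = 14.0000, Σ(u)² = 66.0000, Σln w = 13.6743, Σu·ln w = 56.8865.
Equations: 66.0000·k + 14.0000·ln C = 56.8865;  14.0000·k + 4·ln C = 13.6743.
Solving (det = 68.0000): k = 0.53097, ln C = 1.56019, so C = exp(1.56019) = 4.75972.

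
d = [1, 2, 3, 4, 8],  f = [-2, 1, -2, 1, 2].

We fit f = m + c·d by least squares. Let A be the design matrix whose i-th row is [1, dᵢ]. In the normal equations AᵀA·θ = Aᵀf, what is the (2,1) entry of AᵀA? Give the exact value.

18

Row 2 ↔ basis d, column 1 ↔ basis 1, so (AᵀA)_{2,1} = Σᵢ d = (1)·(1) + (2)·(1) + (3)·(1) + (4)·(1) + (8)·(1) = 18.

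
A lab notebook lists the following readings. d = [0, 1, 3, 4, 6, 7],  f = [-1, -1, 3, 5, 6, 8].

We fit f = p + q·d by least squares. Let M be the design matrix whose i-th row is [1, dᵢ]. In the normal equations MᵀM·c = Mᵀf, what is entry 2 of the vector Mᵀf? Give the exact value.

Entry 2 ↔ basis d, so (Mᵀf)_{2} = Σᵢ (d)·fᵢ = (0)·(-1) + (1)·(-1) + (3)·(3) + (4)·(5) + (6)·(6) + (7)·(8) = 120.

120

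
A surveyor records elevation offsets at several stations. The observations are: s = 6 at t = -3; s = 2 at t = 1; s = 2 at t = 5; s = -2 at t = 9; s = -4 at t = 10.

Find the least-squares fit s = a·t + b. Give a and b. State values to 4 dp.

Setting ∂/∂a … = 0 gives: 216·a + 22·b = -64;  22·a + 5·b = 4.
Eliminating b: 5·(row 1) − 22·(row 2) gives 596·a = 5·(-64) − 22·4 = -408, so a = -102/149.
Then b = (4 − 22·(-102/149))/5 = 568/149.

a = -0.6846, b = 3.8121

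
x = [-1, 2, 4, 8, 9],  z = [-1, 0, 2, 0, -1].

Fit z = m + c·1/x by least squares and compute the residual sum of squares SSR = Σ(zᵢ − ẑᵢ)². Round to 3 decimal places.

The normal equations are: 5·m + (-1/72)·c = 0;  (-1/72)·m + (6949/5184)·c = 25/18.
Determinant 5·(6949/5184) − (-1/72)² = 4343/648.
m = (0·(6949/5184) − (-1/72)·(25/18))/(4343/648) = 25/8686; c = (5·(25/18) − (-1/72)·0)/(4343/648) = 4500/4343.
Residuals: 289/8686, -4525/8686, 15097/8686, -575/4343, -9711/8686; SSR = 19808/4343.

SSR = 4.561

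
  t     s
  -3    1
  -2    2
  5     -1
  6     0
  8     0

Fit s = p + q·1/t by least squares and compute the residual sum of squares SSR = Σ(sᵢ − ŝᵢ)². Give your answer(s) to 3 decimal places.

Forming XᵀX = [[5, -41/120]; [-41/120, 6401/14400]] and Xᵀs = [2, -23/15]ᵀ gives XᵀX·[p, q]ᵀ = Xᵀs.
det = 5·(6401/14400) − (-41/120)² = 2527/1200.
p = (2·(6401/14400) − (-41/120)·(-23/15))/(2527/1200) = 2629/15162; q = (5·(-23/15) − (-41/120)·2)/(2527/1200) = -8380/2527.
Residuals: -1409/5054, 365/2166, -1105/2166, 1917/5054, 1828/7581; SSR = 4309/7581.

SSR = 0.568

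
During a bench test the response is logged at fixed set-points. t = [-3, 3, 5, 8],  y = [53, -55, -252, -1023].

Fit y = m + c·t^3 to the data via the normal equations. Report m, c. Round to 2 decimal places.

m = -1.41, c = -2.00

Entries of AᵀA: Σ1 = 4, Σt^3 = 637, Σt^3·t^3 = 279227.
And Σy = -1277, Σt^3·y = -558192.
AᵀA·[m, c]ᵀ = Aᵀy becomes [[4, 637]; [637, 279227]]·[m, c]ᵀ = [-1277, -558192]ᵀ.
Eliminating c: 279227·(row 1) − 637·(row 2) gives 711139·m = 279227·(-1277) − 637·(-558192) = -1004575, so m = -7025/4973.
Then c = ((-558192) − 637·(-7025/4973))/279227 = -129029/64649.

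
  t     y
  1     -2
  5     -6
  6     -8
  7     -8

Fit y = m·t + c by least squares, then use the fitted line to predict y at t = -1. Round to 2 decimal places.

With design matrix X, XᵀX = [[111, 19]; [19, 4]] and Xᵀy = [-136, -24]ᵀ.
det = 111·4 − 19² = 83.
m = ((-136)·4 − 19·(-24))/83 = -88/83; c = (111·(-24) − 19·(-136))/83 = -80/83.
At t = -1: ŷ = (-88/83)·(-1) + (-80/83)·(1) = 8/83.

ŷ = 0.10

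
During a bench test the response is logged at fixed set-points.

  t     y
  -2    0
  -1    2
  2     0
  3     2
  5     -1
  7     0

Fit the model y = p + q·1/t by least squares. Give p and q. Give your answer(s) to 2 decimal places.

p = 0.46, q = -0.83

Forming XᵀX = [[6, -34/105]; [-34/105, 36857/22050]] and Xᵀy = [3, -23/15]ᵀ gives XᵀX·[p, q]ᵀ = Xᵀy.
det = 6·(36857/22050) − (-34/105)² = 21883/2205.
p = (3·(36857/22050) − (-34/105)·(-23/15))/(21883/2205) = 99623/218830; q = (6·(-23/15) − (-34/105)·3)/(21883/2205) = -18144/21883.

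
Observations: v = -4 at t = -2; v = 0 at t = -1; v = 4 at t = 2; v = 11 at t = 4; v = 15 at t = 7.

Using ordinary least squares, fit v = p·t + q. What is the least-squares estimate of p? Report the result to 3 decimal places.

From the data, Σt·t = 74, Σt = 10, Σ1 = 5.
Moment sums: Σt·v = 165, Σv = 26.
Normal equations: [[74, 10]; [10, 5]]·[p, q]ᵀ = [165, 26]ᵀ.
Eliminating q: 5·(row 1) − 10·(row 2) gives 270·p = 5·165 − 10·26 = 565, so p = 113/54.
Then q = (26 − 10·(113/54))/5 = 137/135.

p = 2.093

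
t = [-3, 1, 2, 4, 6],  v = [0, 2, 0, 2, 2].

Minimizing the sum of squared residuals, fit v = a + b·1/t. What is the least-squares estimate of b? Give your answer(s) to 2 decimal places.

b = 0.98

From the data, Σ1 = 5, Σ1/t = 19/12, Σ1/t·1/t = 209/144.
Right-hand side: Σv = 6, Σ1/t·v = 17/6.
So AᵀA·[a, b]ᵀ = Aᵀv: [[5, 19/12]; [19/12, 209/144]]·[a, b]ᵀ = [6, 17/6]ᵀ.
Determinant 5·(209/144) − (19/12)² = 19/4.
a = (6·(209/144) − (19/12)·(17/6))/(19/4) = 8/9; b = (5·(17/6) − (19/12)·6)/(19/4) = 56/57.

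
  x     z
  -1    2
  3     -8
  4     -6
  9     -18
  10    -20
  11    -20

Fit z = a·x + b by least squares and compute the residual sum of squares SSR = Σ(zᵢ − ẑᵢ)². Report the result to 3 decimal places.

SSR = 10.048

MᵀM·[a, b]ᵀ = Mᵀz reads: 328·a + 36·b = -632;  36·a + 6·b = -70.
det = 328·6 − 36² = 672.
a = ((-632)·6 − 36·(-70))/672 = -53/28; b = (328·(-70) − 36·(-632))/672 = -13/42.
Residuals: 5/12, -169/84, 79/42, -55/84, -16/21, 95/84; SSR = 211/21.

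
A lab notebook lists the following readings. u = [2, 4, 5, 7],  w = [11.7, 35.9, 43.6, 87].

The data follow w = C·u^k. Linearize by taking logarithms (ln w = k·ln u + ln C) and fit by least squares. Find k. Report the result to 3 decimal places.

Taking logs, ln w = k·ln u + ln C, so regress ln w on ln u.
Over the data: Σln u = 5.6348, Σ(ln u)² = 8.7791, Σln w = 14.2813, Σln u·ln w = 21.4348.
Normal system: [[8.7791, 5.6348]; [5.6348, 4]]·[k, ln C]ᵀ = [21.4348, 14.2813]ᵀ.
Δ = 8.7791·4 − (5.6348)² = 3.3656; k = (21.4348·4 − 5.6348·14.2813)/3.3656 = 1.56496, ln C = (8.7791·14.2813 − 5.6348·21.4348)/3.3656 = 1.36577.

k = 1.565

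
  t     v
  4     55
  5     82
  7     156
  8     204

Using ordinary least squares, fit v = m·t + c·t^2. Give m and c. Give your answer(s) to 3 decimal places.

The normal equations are: 154·m + 1044·c = 3354;  1044·m + 7378·c = 23630.
(Σt·t = 154, Σt·t^2 = 1044, Σt^2·t^2 = 7378, Σt·v = 3354, Σt^2·v = 23630.)
Eliminating c: 7378·(row 1) − 1044·(row 2) gives 46276·m = 7378·3354 − 1044·23630 = 76092, so m = 19023/11569.
Then c = (23630 − 1044·(19023/11569))/7378 = 34361/11569.

m = 1.644, c = 2.970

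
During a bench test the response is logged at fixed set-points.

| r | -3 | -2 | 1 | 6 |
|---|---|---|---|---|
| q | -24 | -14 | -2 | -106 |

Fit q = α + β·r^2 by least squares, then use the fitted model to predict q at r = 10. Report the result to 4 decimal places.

Compute the Gram sums: Σ1 = 4, Σr^2 = 50, Σr^2·r^2 = 1394.
Moment sums: Σq = -146, Σr^2·q = -4090.
Normal equations: [[4, 50]; [50, 1394]]·[α, β]ᵀ = [-146, -4090]ᵀ.
Determinant 4·1394 − 50² = 3076.
α = ((-146)·1394 − 50·(-4090))/3076 = 244/769; β = (4·(-4090) − 50·(-146))/3076 = -2265/769.
At r = 10: q̂ = (244/769)·(1) + (-2265/769)·(100) = -226256/769.

q̂ = -294.2211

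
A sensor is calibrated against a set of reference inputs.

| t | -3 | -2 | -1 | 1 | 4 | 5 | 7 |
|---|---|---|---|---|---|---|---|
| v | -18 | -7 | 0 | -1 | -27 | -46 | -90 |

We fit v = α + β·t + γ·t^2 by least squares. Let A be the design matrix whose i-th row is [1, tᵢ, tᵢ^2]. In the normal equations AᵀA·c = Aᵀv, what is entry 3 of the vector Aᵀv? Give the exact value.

-6183

Entry 3 ↔ basis t^2, so (Aᵀv)_{3} = Σᵢ (t^2)·vᵢ = (9)·(-18) + (4)·(-7) + (1)·(0) + (1)·(-1) + (16)·(-27) + (25)·(-46) + (49)·(-90) = -6183.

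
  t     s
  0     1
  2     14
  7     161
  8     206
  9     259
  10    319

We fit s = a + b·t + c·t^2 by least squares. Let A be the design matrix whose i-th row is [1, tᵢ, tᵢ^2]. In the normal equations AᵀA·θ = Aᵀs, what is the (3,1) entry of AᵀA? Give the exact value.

Row 3 ↔ basis t^2, column 1 ↔ basis 1, so (AᵀA)_{3,1} = Σᵢ t^2 = (0)·(1) + (4)·(1) + (49)·(1) + (64)·(1) + (81)·(1) + (100)·(1) = 298.

298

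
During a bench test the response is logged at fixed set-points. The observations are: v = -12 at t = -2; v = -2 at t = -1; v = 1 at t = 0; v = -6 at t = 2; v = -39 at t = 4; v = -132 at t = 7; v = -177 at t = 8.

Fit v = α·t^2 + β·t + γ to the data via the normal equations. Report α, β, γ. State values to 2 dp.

α = -2.98, β = 1.55, γ = 2.42

Setting ∂/∂α … = 0 gives: 6786·α + 918·β + 138·γ = -18494;  918·α + 138·β + 18·γ = -2482;  138·α + 18·β + 7·γ = -367.
(Σt^2·t^2 = 6786, Σt^2·t = 918, Σt^2 = 138, Σt·t = 138, Σt = 18, Σ1 = 7, Σt^2·v = -18494, Σt·v = -2482, Σv = -367.)
Row-reducing yields α = -48511/16254, β = 935/602, γ = 935/387.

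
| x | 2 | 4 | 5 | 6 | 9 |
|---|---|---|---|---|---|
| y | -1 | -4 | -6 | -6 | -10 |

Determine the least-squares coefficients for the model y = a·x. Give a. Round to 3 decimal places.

a = -1.074

Setting ∂/∂a … = 0 gives: 162·a = -174.
(Σx·x = 162, Σx·y = -174.)
Hence a = -174 / 162 ≈ -1.07407.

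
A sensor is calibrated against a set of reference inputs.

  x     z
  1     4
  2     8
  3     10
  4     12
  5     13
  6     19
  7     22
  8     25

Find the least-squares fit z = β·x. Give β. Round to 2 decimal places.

The normal equations are: 204·β = 631.
β = 631/204 = 3.09314.

β = 3.09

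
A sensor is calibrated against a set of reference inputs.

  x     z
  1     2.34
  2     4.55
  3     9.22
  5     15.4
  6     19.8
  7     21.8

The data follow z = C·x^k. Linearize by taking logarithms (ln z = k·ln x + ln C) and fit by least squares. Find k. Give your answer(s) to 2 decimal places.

With ln zᵢ as the transformed response and ln xᵢ as the regressor:
XᵀX = [[11.2747, 7.1389]; [7.1389, 6]], rhs = [19.2382, 13.3886]ᵀ  (here Σln x = 7.1389, Σ(ln x)² = 11.2747, Σln z = 13.3886, Σln x·ln z = 19.2382).
Slope k = (n·Σln x·ln z − Σln x·Σln z)/(n·Σ(ln x)² − (Σln x)²) = (6·19.2382 − 7.1389·13.3886)/16.6845 = 1.18970; ln C = (Σln z − k·Σln x)/n = 0.81592.

k = 1.19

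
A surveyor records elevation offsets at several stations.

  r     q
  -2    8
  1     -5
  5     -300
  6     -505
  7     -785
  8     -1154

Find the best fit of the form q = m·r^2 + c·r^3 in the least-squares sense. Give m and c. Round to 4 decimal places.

m = -1.9851, c = -2.0056

From the data, Σr^2·r^2 = 8435, Σr^2·r^3 = 60445, Σr^3·r^3 = 442139.
Moment sums: Σr^2·q = -137974, Σr^3·q = -1006752.
Normal equations: [[8435, 60445]; [60445, 442139]]·[m, c]ᵀ = [-137974, -1006752]ᵀ.
det = 8435·442139 − 60445² = 75844440.
m = ((-137974)·442139 − 60445·(-1006752))/75844440 = -75280873/37922220; c = (8435·(-1006752) − 60445·(-137974))/75844440 = -2173067/1083492.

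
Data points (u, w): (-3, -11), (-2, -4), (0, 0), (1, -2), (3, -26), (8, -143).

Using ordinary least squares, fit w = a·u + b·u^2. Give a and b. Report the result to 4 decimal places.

a = -2.2097, b = -1.9619

With design matrix M, MᵀM = [[87, 505]; [505, 4275]] and Mᵀw = [-1183, -9503]ᵀ.
det = 87·4275 − 505² = 116900.
a = ((-1183)·4275 − 505·(-9503))/116900 = -25831/11690; b = (87·(-9503) − 505·(-1183))/116900 = -114673/58450.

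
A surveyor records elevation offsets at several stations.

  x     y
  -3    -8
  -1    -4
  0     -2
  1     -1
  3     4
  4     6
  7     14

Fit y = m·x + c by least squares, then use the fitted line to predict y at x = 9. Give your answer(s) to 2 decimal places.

ŷ = 17.40

With design matrix A, AᵀA = [[85, 11]; [11, 7]] and Aᵀy = [161, 9]ᵀ.
Determinant 85·7 − 11² = 474.
m = (161·7 − 11·9)/474 = 514/237; c = (85·9 − 11·161)/474 = -503/237.
At x = 9: ŷ = (514/237)·(9) + (-503/237)·(1) = 4123/237.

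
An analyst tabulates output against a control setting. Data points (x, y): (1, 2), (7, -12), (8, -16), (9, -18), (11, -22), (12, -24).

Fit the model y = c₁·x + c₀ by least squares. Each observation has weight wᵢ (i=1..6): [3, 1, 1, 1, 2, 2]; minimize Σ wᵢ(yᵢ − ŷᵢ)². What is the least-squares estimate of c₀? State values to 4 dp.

Compute the Gram sums: Σwᵢ·x·x = 727, Σwᵢ·x = 73, Σwᵢ·1 = 10.
For MᵀWy: Σwᵢ·x·y = -1428, Σwᵢ·y = -132.
Δ = 727·10 − 73² = 1941.
c₁ = ((-1428)·10 − 73·(-132))/1941 = -1548/647; c₀ = (727·(-132) − 73·(-1428))/1941 = 2760/647.

c₀ = 4.2658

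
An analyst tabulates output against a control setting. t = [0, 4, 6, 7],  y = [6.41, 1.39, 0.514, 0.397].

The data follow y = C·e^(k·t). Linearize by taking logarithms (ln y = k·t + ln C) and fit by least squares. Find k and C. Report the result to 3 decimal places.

k = -0.406, C = 6.531

Linearized form: ln y = k·t + ln C. From the 4 transformed points,
AᵀA = [[101.0000, 17.0000]; [17.0000, 4]], rhs = [-9.1427, 0.5978]ᵀ  (here Σt = 17.0000, Σ(t)² = 101.0000, Σln y = 0.5978, Σt·ln y = -9.1427).
Slope k = (n·Σt·ln y − Σt·Σln y)/(n·Σ(t)² − (Σt)²) = (4·-9.1427 − 17.0000·0.5978)/115.0000 = -0.40638; ln C = (Σln y − k·Σt)/n = 1.87657, so C = exp(1.87657) = 6.53104.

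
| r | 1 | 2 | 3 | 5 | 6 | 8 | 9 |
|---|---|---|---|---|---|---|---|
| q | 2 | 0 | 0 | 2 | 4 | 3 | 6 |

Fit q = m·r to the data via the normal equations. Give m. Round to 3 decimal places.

m = 0.518

The normal system MᵀM·[m]ᵀ = Mᵀq is [[220]]·[m]ᵀ = [114]ᵀ.
m = 114/220 = 0.518182.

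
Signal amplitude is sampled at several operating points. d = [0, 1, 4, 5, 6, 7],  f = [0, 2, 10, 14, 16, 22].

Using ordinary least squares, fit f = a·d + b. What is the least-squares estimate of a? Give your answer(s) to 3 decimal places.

With design matrix M, MᵀM = [[127, 23]; [23, 6]] and Mᵀf = [362, 64]ᵀ.
Δ = 127·6 − 23² = 233.
a = (362·6 − 23·64)/233 = 700/233; b = (127·64 − 23·362)/233 = -198/233.

a = 3.004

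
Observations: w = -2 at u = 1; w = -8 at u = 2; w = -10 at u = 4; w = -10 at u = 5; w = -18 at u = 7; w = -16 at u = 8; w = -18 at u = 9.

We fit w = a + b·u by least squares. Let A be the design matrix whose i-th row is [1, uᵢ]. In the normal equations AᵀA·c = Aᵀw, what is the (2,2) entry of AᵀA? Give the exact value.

Row 2 ↔ basis u, column 2 ↔ basis u, so (AᵀA)_{2,2} = Σᵢ (u)·(u) = (1)·(1) + (2)·(2) + (4)·(4) + (5)·(5) + (7)·(7) + (8)·(8) + (9)·(9) = 240.

240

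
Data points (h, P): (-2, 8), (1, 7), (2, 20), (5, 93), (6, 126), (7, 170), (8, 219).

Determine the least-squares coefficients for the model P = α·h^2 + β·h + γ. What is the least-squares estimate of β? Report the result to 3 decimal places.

β = 2.863

With design matrix A, AᵀA = [[8451, 1197, 183]; [1197, 183, 27]; [183, 27, 7]] and AᵀP = [29326, 4194, 643]ᵀ.
Solving the 3×3 system (Gaussian elimination) gives α = 169445/55926, β = 53377/18642, γ = 1151/717.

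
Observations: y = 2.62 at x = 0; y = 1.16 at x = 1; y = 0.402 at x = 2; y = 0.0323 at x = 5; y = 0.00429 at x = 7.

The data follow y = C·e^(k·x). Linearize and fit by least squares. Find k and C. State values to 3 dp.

k = -0.910, C = 2.701

Linearized form: ln y = k·x + ln C. From the 5 transformed points,
Σx = 15.0000, Σ(x)² = 79.0000, Σln y = -8.6839, Σx·ln y = -56.9979.
Equations: 79.0000·k + 15.0000·ln C = -56.9979;  15.0000·k + 5·ln C = -8.6839.
Δ = 79.0000·5 − (15.0000)² = 170.0000; k = (-56.9979·5 − 15.0000·-8.6839)/170.0000 = -0.91019, ln C = (79.0000·-8.6839 − 15.0000·-56.9979)/170.0000 = 0.99378, so C = exp(0.99378) = 2.70144.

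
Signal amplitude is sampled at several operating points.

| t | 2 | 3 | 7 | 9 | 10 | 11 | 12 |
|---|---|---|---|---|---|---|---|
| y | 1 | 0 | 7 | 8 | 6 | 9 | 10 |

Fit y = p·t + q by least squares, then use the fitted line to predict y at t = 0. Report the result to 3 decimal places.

ŷ = -1.375

Compute the Gram sums: Σt·t = 508, Σt = 54, Σ1 = 7.
And Σt·y = 402, Σy = 41.
det = 508·7 − 54² = 640.
p = (402·7 − 54·41)/640 = 15/16; q = (508·41 − 54·402)/640 = -11/8.
At t = 0: ŷ = (15/16)·(0) + (-11/8)·(1) = -11/8.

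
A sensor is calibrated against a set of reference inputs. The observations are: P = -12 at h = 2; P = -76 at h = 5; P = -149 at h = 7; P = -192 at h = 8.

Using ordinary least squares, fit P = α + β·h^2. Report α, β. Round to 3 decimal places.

α = -0.471, β = -3.008

Forming MᵀM = [[4, 142]; [142, 7138]] and MᵀP = [-429, -21537]ᵀ gives MᵀM·[α, β]ᵀ = MᵀP.
Eliminating β: 7138·(row 1) − 142·(row 2) gives 8388·α = 7138·(-429) − 142·(-21537) = -3948, so α = -329/699.
Then β = ((-21537) − 142·(-329/699))/7138 = -4205/1398.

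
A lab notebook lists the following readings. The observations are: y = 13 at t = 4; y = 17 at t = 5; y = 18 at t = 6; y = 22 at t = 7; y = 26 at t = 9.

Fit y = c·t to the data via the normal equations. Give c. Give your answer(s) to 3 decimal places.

c = 3.058

Sums needed: Σt·t = 207.
For Mᵀy: Σt·y = 633.
So MᵀM·[c]ᵀ = Mᵀy: [[207]]·[c]ᵀ = [633]ᵀ.
c = 633/207 = 3.05797.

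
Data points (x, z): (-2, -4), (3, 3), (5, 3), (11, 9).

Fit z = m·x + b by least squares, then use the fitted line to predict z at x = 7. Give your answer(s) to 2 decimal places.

ẑ = 5.42

The normal system MᵀM·[m, b]ᵀ = Mᵀz is [[159, 17]; [17, 4]]·[m, b]ᵀ = [131, 11]ᵀ.
Determinant 159·4 − 17² = 347.
m = (131·4 − 17·11)/347 = 337/347; b = (159·11 − 17·131)/347 = -478/347.
At x = 7: ẑ = (337/347)·(7) + (-478/347)·(1) = 1881/347.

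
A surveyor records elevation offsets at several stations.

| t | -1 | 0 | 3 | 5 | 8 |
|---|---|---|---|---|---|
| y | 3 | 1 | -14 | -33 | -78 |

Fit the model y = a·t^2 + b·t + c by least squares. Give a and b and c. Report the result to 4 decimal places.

Sums needed: Σt^2·t^2 = 4803, Σt^2·t = 663, Σt^2 = 99, Σt·t = 99, Σt = 15, Σ1 = 5.
For Xᵀy: Σt^2·y = -5940, Σt·y = -834, Σy = -121.
XᵀX·[a, b, c]ᵀ = Xᵀy becomes [[4803, 663, 99]; [663, 99, 15]; [99, 15, 5]]·[a, b, c]ᵀ = [-5940, -834, -121]ᵀ.
Inverting the 3×3 Gram matrix, [a, b, c]ᵀ = [-377/388, -829/388, 281/194]ᵀ.

a = -0.9716, b = -2.1366, c = 1.4485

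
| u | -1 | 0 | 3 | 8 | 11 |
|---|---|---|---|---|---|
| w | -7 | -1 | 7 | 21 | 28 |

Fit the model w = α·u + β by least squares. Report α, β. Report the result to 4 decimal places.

α = 2.8315, β = -2.2921

The normal equations are: 195·α + 21·β = 504;  21·α + 5·β = 48.
Eliminating β: 5·(row 1) − 21·(row 2) gives 534·α = 5·504 − 21·48 = 1512, so α = 252/89.
Then β = (48 − 21·(252/89))/5 = -204/89.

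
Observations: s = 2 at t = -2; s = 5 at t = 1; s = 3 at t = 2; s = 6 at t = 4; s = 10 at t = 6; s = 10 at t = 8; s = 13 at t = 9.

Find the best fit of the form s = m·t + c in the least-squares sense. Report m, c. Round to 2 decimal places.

Normal-equation sums: Σt·t = 206, Σt = 28, Σ1 = 7.
For Mᵀs: Σt·s = 288, Σs = 49.
Eliminating c: 7·(row 1) − 28·(row 2) gives 658·m = 7·288 − 28·49 = 644, so m = 46/47.
Then c = (49 − 28·(46/47))/7 = 145/47.

m = 0.98, c = 3.09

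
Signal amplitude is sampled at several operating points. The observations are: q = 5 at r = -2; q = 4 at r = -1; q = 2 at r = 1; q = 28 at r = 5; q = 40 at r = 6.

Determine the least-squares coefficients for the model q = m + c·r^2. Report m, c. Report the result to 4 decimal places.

m = 1.5480, c = 1.0636

Entries of AᵀA: Σ1 = 5, Σr^2 = 67, Σr^2·r^2 = 1939.
For Aᵀq: Σq = 79, Σr^2·q = 2166.
Eliminating c: 1939·(row 1) − 67·(row 2) gives 5206·m = 1939·79 − 67·2166 = 8059, so m = 8059/5206.
Then c = (2166 − 67·(8059/5206))/1939 = 5537/5206.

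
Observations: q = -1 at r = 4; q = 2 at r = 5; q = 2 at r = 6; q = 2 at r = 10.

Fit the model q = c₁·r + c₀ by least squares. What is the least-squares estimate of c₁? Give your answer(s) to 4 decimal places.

The normal equations are: 177·c₁ + 25·c₀ = 38;  25·c₁ + 4·c₀ = 5.
det = 177·4 − 25² = 83.
c₁ = (38·4 − 25·5)/83 = 27/83; c₀ = (177·5 − 25·38)/83 = -65/83.

c₁ = 0.3253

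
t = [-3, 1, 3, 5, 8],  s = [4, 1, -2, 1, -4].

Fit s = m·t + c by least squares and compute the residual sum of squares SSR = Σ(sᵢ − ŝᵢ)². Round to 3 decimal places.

SSR = 9.860

Forming AᵀA = [[108, 14]; [14, 5]] and Aᵀs = [-44, 0]ᵀ gives AᵀA·[m, c]ᵀ = Aᵀs.
Eliminating c: 5·(row 1) − 14·(row 2) gives 344·m = 5·(-44) − 14·0 = -220, so m = -55/86.
Then c = (0 − 14·(-55/86))/5 = 77/43.
Residuals: 25/86, -13/86, -161/86, 207/86, -29/43; SSR = 424/43.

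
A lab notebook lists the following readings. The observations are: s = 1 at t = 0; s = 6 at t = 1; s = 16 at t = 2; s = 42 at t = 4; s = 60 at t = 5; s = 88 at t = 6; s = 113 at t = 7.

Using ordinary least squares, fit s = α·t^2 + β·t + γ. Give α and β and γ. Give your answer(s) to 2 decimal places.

Setting ∂/∂α … = 0 gives: 4595·α + 757·β + 131·γ = 10947;  757·α + 131·β + 25·γ = 1825;  131·α + 25·β + 7·γ = 326.
(Σt^2·t^2 = 4595, Σt^2·t = 757, Σt^2 = 131, Σt·t = 131, Σt = 25, Σ1 = 7, Σt^2·s = 10947, Σt·s = 1825, Σs = 326.)
Inverting the 3×3 Gram matrix, [α, β, γ]ᵀ = [19447/10164, 2381/924, 189/121]ᵀ.

α = 1.91, β = 2.58, γ = 1.56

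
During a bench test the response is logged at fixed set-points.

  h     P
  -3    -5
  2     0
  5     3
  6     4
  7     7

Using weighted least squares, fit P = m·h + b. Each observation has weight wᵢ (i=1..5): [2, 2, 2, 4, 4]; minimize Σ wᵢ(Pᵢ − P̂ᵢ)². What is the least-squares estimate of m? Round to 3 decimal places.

Entries of XᵀWX: Σwᵢ·h·h = 416, Σwᵢ·h = 60, Σwᵢ·1 = 14.
For XᵀWP: Σwᵢ·h·P = 352, Σwᵢ·P = 40.
XᵀWX·[m, b]ᵀ = XᵀWP becomes [[416, 60]; [60, 14]]·[m, b]ᵀ = [352, 40]ᵀ.
Eliminating b: 14·(row 1) − 60·(row 2) gives 2224·m = 14·352 − 60·40 = 2528, so m = 158/139.
Then b = (40 − 60·(158/139))/14 = -280/139.

m = 1.137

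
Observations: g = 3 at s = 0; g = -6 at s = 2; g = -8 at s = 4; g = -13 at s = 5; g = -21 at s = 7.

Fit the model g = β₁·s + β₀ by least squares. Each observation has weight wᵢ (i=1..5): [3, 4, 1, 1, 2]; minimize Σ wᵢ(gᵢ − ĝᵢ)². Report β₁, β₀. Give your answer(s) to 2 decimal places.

From the data, Σwᵢ·s·s = 155, Σwᵢ·s = 31, Σwᵢ·1 = 11.
For XᵀWg: Σwᵢ·s·g = -439, Σwᵢ·g = -78.
XᵀWX·[β₁, β₀]ᵀ = XᵀWg becomes [[155, 31]; [31, 11]]·[β₁, β₀]ᵀ = [-439, -78]ᵀ.
Eliminating β₀: 11·(row 1) − 31·(row 2) gives 744·β₁ = 11·(-439) − 31·(-78) = -2411, so β₁ = -2411/744.
Then β₀ = ((-78) − 31·(-2411/744))/11 = 49/24.

β₁ = -3.24, β₀ = 2.04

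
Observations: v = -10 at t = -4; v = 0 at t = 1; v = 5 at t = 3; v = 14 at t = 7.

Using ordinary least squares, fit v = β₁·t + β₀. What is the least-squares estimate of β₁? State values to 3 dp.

XᵀX·[β₁, β₀]ᵀ = Xᵀv reads: 75·β₁ + 7·β₀ = 153;  7·β₁ + 4·β₀ = 9.
(Σt·t = 75, Σt = 7, Σ1 = 4, Σt·v = 153, Σv = 9.)
Δ = 75·4 − 7² = 251.
β₁ = (153·4 − 7·9)/251 = 549/251; β₀ = (75·9 − 7·153)/251 = -396/251.

β₁ = 2.187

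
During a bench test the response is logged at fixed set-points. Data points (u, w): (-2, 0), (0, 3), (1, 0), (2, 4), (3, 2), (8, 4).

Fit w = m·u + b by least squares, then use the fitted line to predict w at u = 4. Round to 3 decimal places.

ŵ = 2.856

The normal equations are: 82·m + 12·b = 46;  12·m + 6·b = 13.
(Σu·u = 82, Σu = 12, Σ1 = 6, Σu·w = 46, Σw = 13.)
Determinant 82·6 − 12² = 348.
m = (46·6 − 12·13)/348 = 10/29; b = (82·13 − 12·46)/348 = 257/174.
At u = 4: ŵ = (10/29)·(4) + (257/174)·(1) = 497/174.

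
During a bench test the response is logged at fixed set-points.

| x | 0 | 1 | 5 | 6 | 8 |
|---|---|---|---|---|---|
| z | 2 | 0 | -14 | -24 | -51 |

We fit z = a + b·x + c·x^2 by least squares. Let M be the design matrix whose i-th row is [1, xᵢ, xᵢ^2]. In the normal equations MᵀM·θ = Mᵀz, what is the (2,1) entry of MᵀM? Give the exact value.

Row 2 ↔ basis x, column 1 ↔ basis 1, so (MᵀM)_{2,1} = Σᵢ x = (0)·(1) + (1)·(1) + (5)·(1) + (6)·(1) + (8)·(1) = 20.

20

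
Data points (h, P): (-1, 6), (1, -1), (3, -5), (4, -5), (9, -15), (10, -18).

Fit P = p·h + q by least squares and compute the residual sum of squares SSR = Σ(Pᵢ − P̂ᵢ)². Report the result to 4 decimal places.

AᵀA·[p, q]ᵀ = AᵀP reads: 208·p + 26·q = -357;  26·p + 6·q = -38.
(Σh·h = 208, Σh = 26, Σ1 = 6, Σh·P = -357, ΣP = -38.)
Eliminating q: 6·(row 1) − 26·(row 2) gives 572·p = 6·(-357) − 26·(-38) = -1154, so p = -577/286.
Then q = ((-38) − 26·(-577/286))/6 = 53/22.
Residuals: 225/143, -199/143, -194/143, 189/286, 107/143, -67/286; SSR = 2089/286.

SSR = 7.3042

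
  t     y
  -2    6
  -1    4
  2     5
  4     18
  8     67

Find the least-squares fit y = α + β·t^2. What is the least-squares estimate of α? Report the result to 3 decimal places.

Setting ∂/∂α … = 0 gives: 5·α + 89·β = 100;  89·α + 4385·β = 4624.
(Σ1 = 5, Σt^2 = 89, Σt^2·t^2 = 4385, Σy = 100, Σt^2·y = 4624.)
Δ = 5·4385 − 89² = 14004.
α = (100·4385 − 89·4624)/14004 = 749/389; β = (5·4624 − 89·100)/14004 = 395/389.

α = 1.925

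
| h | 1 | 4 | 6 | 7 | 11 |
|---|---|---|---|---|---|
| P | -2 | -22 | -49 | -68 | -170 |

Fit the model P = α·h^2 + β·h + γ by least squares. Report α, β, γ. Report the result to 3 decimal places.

α = -1.462, β = 0.749, γ = -1.340

Forming XᵀX = [[18595, 1955, 223]; [1955, 223, 29]; [223, 29, 5]] and XᵀP = [-26020, -2730, -311]ᵀ gives XᵀX·[α, β, γ]ᵀ = XᵀP.
Row-reducing yields α = -132533/90654, β = 67885/90654, γ = -20240/15109.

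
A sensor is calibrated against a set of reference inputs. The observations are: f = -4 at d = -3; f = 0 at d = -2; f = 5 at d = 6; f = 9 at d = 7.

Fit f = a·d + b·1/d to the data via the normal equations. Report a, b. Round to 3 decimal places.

a = 1.210, b = -3.387

With design matrix M, MᵀM = [[98, 4]; [4, 361/882]] and Mᵀf = [105, 145/42]ᵀ.
Eliminating b: (361/882)·(row 1) − 4·(row 2) gives (217/9)·a = (361/882)·105 − 4·(145/42) = 175/6, so a = 75/62.
Then b = ((145/42) − 4·(75/62))/(361/882) = -105/31.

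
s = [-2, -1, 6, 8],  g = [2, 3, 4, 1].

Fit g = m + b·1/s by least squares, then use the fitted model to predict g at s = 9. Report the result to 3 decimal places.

Normal-equation sums: Σ1 = 4, Σ1/s = -29/24, Σ1/s·1/s = 745/576.
And Σg = 10, Σ1/s·g = -77/24.
XᵀX·[m, b]ᵀ = Xᵀg becomes [[4, -29/24]; [-29/24, 745/576]]·[m, b]ᵀ = [10, -77/24]ᵀ.
Eliminating b: (745/576)·(row 1) − (-29/24)·(row 2) gives (713/192)·m = (745/576)·10 − (-29/24)·(-77/24) = 1739/192, so m = 1739/713.
Then b = ((-77/24) − (-29/24)·(1739/713))/(745/576) = -144/713.
At s = 9: ĝ = (1739/713)·(1) + (-144/713)·(1/9) = 1723/713.

ĝ = 2.417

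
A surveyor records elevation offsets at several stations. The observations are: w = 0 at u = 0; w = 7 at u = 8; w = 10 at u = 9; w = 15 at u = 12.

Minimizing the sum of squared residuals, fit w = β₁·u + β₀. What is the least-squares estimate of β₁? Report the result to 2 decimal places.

Normal-equation sums: Σu·u = 289, Σu = 29, Σ1 = 4.
For Xᵀw: Σu·w = 326, Σw = 32.
det = 289·4 − 29² = 315.
β₁ = (326·4 − 29·32)/315 = 376/315; β₀ = (289·32 − 29·326)/315 = -206/315.

β₁ = 1.19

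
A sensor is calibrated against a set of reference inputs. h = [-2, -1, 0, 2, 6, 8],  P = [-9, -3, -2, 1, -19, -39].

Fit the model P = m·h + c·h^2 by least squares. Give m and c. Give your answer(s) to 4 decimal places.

From the data, Σh·h = 109, Σh·h^2 = 727, Σh^2·h^2 = 5425.
For MᵀP: Σh·P = -403, Σh^2·P = -3215.
So MᵀM·[m, c]ᵀ = MᵀP: [[109, 727]; [727, 5425]]·[m, c]ᵀ = [-403, -3215]ᵀ.
Δ = 109·5425 − 727² = 62796.
m = ((-403)·5425 − 727·(-3215))/62796 = 75515/31398; c = (109·(-3215) − 727·(-403))/62796 = -28727/31398.

m = 2.4051, c = -0.9149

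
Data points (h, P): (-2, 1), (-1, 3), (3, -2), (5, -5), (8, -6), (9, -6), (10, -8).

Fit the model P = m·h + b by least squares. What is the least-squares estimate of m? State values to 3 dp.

m = -0.820

Entries of MᵀM: Σh·h = 284, Σh = 32, Σ1 = 7.
Moment sums: Σh·P = -218, ΣP = -23.
So MᵀM·[m, b]ᵀ = MᵀP: [[284, 32]; [32, 7]]·[m, b]ᵀ = [-218, -23]ᵀ.
det = 284·7 − 32² = 964.
m = ((-218)·7 − 32·(-23))/964 = -395/482; b = (284·(-23) − 32·(-218))/964 = 111/241.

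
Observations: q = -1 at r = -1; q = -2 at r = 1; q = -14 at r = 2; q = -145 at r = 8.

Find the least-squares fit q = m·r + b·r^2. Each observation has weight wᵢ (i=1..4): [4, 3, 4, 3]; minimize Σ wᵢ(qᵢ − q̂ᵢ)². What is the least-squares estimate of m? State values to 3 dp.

m = -2.114

Forming MᵀWM = [[215, 1567]; [1567, 12359]] and MᵀWq = [-3594, -28074]ᵀ gives MᵀWM·[m, b]ᵀ = MᵀWq.
Determinant 215·12359 − 1567² = 201696.
m = ((-3594)·12359 − 1567·(-28074))/201696 = -8881/4202; b = (215·(-28074) − 1567·(-3594))/201696 = -8419/4202.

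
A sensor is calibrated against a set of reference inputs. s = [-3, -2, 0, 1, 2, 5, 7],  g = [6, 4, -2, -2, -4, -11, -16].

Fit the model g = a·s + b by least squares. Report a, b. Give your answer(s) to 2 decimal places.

a = -2.15, b = -0.50

Forming XᵀX = [[92, 10]; [10, 7]] and Xᵀg = [-203, -25]ᵀ gives XᵀX·[a, b]ᵀ = Xᵀg.
det = 92·7 − 10² = 544.
a = ((-203)·7 − 10·(-25))/544 = -1171/544; b = (92·(-25) − 10·(-203))/544 = -135/272.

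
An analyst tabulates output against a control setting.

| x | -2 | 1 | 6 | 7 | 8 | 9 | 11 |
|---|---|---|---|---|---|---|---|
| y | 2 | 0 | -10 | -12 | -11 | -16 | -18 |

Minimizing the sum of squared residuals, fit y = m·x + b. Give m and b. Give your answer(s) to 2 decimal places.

m = -1.62, b = -0.02

With design matrix M, MᵀM = [[356, 40]; [40, 7]] and Mᵀy = [-578, -65]ᵀ.
det = 356·7 − 40² = 892.
m = ((-578)·7 − 40·(-65))/892 = -723/446; b = (356·(-65) − 40·(-578))/892 = -5/223.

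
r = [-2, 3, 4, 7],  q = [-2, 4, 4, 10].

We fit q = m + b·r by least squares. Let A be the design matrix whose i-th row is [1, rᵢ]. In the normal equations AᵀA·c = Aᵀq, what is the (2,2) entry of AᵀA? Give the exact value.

Row 2 ↔ basis r, column 2 ↔ basis r, so (AᵀA)_{2,2} = Σᵢ (r)·(r) = (-2)·(-2) + (3)·(3) + (4)·(4) + (7)·(7) = 78.

78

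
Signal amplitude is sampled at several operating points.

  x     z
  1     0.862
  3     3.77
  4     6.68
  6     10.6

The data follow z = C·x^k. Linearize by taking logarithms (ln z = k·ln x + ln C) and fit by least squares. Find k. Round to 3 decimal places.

k = 1.418

Linearized form: ln z = k·ln x + ln C. From the 4 transformed points,
Sums: Σln x = 4.2767, Σ(ln x)² = 6.3392, Σln z = 5.4385, Σln x·ln z = 8.3208.
Normal system: [[6.3392, 4.2767]; [4.2767, 4]]·[k, ln C]ᵀ = [8.3208, 5.4385]ᵀ.
Δ = 6.3392·4 − (4.2767)² = 7.0668; k = (8.3208·4 − 4.2767·5.4385)/7.0668 = 1.41849, ln C = (6.3392·5.4385 − 4.2767·8.3208)/7.0668 = -0.15697.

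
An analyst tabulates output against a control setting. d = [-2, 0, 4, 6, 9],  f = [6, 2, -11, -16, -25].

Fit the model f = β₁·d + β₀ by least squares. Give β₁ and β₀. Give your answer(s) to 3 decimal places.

β₁ = -2.871, β₀ = 0.962

Compute the Gram sums: Σd·d = 137, Σd = 17, Σ1 = 5.
For Aᵀf: Σd·f = -377, Σf = -44.
AᵀA·[β₁, β₀]ᵀ = Aᵀf becomes [[137, 17]; [17, 5]]·[β₁, β₀]ᵀ = [-377, -44]ᵀ.
Eliminating β₀: 5·(row 1) − 17·(row 2) gives 396·β₁ = 5·(-377) − 17·(-44) = -1137, so β₁ = -379/132.
Then β₀ = ((-44) − 17·(-379/132))/5 = 127/132.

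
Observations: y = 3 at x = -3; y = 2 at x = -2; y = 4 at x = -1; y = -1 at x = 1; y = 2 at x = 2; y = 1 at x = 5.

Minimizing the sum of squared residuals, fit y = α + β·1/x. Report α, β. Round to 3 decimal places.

α = 1.787, β = -2.098

With design matrix M, MᵀM = [[6, -2/15]; [-2/15, 1193/450]] and Mᵀy = [11, -29/5]ᵀ.
Determinant 6·(1193/450) − (-2/15)² = 143/9.
α = (11·(1193/450) − (-2/15)·(-29/5))/(143/9) = 511/286; β = (6·(-29/5) − (-2/15)·11)/(143/9) = -300/143.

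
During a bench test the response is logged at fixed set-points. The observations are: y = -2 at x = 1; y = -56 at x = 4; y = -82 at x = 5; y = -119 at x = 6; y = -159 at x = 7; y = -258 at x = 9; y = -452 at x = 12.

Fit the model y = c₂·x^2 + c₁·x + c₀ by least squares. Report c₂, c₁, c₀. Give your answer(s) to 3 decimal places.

c₂ = -2.943, c₁ = -2.592, c₀ = 3.118

The normal system AᵀA·[c₂, c₁, c₀]ᵀ = Aᵀy is [[31876, 3206, 352]; [3206, 352, 44]; [352, 44, 7]]·[c₂, c₁, c₀]ᵀ = [-101009, -10209, -1128]ᵀ.
Inverting the 3×3 Gram matrix, [c₂, c₁, c₀]ᵀ = [-282641/96054, -248995/96054, 149750/48027]ᵀ.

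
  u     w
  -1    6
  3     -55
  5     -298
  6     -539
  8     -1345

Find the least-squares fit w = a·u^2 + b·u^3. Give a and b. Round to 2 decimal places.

Entries of XᵀX: Σu^2·u^2 = 6099, Σu^2·u^3 = 43911, Σu^3·u^3 = 325155.
For Xᵀw: Σu^2·w = -113423, Σu^3·w = -843805.
So XᵀX·[a, b]ᵀ = Xᵀw: [[6099, 43911]; [43911, 325155]]·[a, b]ᵀ = [-113423, -843805]ᵀ.
det = 6099·325155 − 43911² = 54944424.
a = ((-113423)·325155 − 43911·(-843805))/54944424 = 28710965/9157404; b = (6099·(-843805) − 43911·(-113423))/54944424 = -27641557/9157404.

a = 3.14, b = -3.02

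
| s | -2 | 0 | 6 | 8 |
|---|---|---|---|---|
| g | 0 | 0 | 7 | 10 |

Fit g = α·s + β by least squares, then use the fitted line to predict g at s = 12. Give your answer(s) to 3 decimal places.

ĝ = 13.647

AᵀA·[α, β]ᵀ = Aᵀg reads: 104·α + 12·β = 122;  12·α + 4·β = 17.
det = 104·4 − 12² = 272.
α = (122·4 − 12·17)/272 = 71/68; β = (104·17 − 12·122)/272 = 19/17.
At s = 12: ĝ = (71/68)·(12) + (19/17)·(1) = 232/17.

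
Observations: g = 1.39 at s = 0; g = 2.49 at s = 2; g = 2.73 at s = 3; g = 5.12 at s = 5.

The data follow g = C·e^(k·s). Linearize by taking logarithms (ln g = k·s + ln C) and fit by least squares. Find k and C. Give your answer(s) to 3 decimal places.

k = 0.254, C = 1.397

With ln gᵢ as the transformed response and sᵢ as the regressor:
XᵀX = [[38.0000, 10.0000]; [10.0000, 4]], rhs = [13.0032, 3.8790]ᵀ  (here Σs = 10.0000, Σ(s)² = 38.0000, Σln g = 3.8790, Σs·ln g = 13.0032).
Slope k = (n·Σs·ln g − Σs·Σln g)/(n·Σ(s)² − (Σs)²) = (4·13.0032 − 10.0000·3.8790)/52.0000 = 0.25428; ln C = (Σln g − k·Σs)/n = 0.33406, so C = exp(0.33406) = 1.39663.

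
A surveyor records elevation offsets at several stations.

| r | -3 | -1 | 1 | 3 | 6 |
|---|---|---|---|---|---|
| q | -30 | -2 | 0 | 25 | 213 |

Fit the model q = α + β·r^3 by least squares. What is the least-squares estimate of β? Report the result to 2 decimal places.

β = 1.00

Forming MᵀM = [[5, 216]; [216, 48116]] and Mᵀq = [206, 47495]ᵀ gives MᵀM·[α, β]ᵀ = Mᵀq.
Δ = 5·48116 − 216² = 193924.
α = (206·48116 − 216·47495)/193924 = -86756/48481; β = (5·47495 − 216·206)/193924 = 192979/193924.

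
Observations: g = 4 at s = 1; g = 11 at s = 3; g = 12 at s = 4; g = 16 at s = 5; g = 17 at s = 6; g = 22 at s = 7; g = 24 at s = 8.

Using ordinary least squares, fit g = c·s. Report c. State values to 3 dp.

Compute the Gram sums: Σs·s = 200.
And Σs·g = 613.
So MᵀM·[c]ᵀ = Mᵀg: [[200]]·[c]ᵀ = [613]ᵀ.
Hence c = 613 / 200 ≈ 3.065.

c = 3.065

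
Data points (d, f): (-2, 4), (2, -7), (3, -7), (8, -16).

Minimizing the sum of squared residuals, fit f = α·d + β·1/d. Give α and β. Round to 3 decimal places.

The normal equations are: 81·α + 4·β = -171;  4·α + (361/576)·β = -59/6.
(Σd·d = 81, Σd·1/d = 4, Σ1/d·1/d = 361/576, Σd·f = -171, Σ1/d·f = -59/6.)
Determinant 81·(361/576) − 4² = 2225/64.
α = ((-171)·(361/576) − 4·(-59/6))/(2225/64) = -521/267; β = (81·(-59/6) − 4·(-171))/(2225/64) = -288/89.

α = -1.951, β = -3.236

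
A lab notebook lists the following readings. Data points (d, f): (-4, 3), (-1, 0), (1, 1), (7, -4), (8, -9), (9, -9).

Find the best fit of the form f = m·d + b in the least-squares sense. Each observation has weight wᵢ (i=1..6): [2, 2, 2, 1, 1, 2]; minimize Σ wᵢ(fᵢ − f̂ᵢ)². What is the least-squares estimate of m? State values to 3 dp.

From the data, Σwᵢ·d·d = 311, Σwᵢ·d = 25, Σwᵢ·1 = 10.
Right-hand side: Σwᵢ·d·f = -284, Σwᵢ·f = -23.
XᵀWX·[m, b]ᵀ = XᵀWf becomes [[311, 25]; [25, 10]]·[m, b]ᵀ = [-284, -23]ᵀ.
Determinant 311·10 − 25² = 2485.
m = ((-284)·10 − 25·(-23))/2485 = -453/497; b = (311·(-23) − 25·(-284))/2485 = -53/2485.

m = -0.911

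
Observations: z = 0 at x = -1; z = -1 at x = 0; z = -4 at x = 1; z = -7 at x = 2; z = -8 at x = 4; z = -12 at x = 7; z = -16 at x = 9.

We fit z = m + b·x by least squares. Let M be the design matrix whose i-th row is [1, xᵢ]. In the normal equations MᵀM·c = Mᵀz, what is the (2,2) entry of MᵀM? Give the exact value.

152

Row 2 ↔ basis x, column 2 ↔ basis x, so (MᵀM)_{2,2} = Σᵢ (x)·(x) = (-1)·(-1) + (0)·(0) + (1)·(1) + (2)·(2) + (4)·(4) + (7)·(7) + (9)·(9) = 152.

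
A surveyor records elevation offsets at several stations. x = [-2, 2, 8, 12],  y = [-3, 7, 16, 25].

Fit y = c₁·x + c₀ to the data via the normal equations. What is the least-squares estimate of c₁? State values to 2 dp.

c₁ = 1.92

Entries of MᵀM: Σx·x = 216, Σx = 20, Σ1 = 4.
Moment sums: Σx·y = 448, Σy = 45.
So MᵀM·[c₁, c₀]ᵀ = Mᵀy: [[216, 20]; [20, 4]]·[c₁, c₀]ᵀ = [448, 45]ᵀ.
Eliminating c₀: 4·(row 1) − 20·(row 2) gives 464·c₁ = 4·448 − 20·45 = 892, so c₁ = 223/116.
Then c₀ = (45 − 20·(223/116))/4 = 95/58.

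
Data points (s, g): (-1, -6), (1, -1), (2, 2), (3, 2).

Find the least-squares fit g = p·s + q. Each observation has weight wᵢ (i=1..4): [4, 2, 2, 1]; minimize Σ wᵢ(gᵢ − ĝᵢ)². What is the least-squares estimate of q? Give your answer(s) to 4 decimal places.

q = -3.5165

With design matrix M, MᵀWM = [[23, 5]; [5, 9]] and MᵀWg = [36, -20]ᵀ.
Eliminating q: 9·(row 1) − 5·(row 2) gives 182·p = 9·36 − 5·(-20) = 424, so p = 212/91.
Then q = ((-20) − 5·(212/91))/9 = -320/91.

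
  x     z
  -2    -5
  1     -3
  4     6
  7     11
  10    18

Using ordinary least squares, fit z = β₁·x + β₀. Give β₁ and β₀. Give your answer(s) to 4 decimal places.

β₁ = 2.0000, β₀ = -2.6000

From the data, Σx·x = 170, Σx = 20, Σ1 = 5.
Right-hand side: Σx·z = 288, Σz = 27.
Δ = 170·5 − 20² = 450.
β₁ = (288·5 − 20·27)/450 = 2; β₀ = (170·27 − 20·288)/450 = -13/5.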